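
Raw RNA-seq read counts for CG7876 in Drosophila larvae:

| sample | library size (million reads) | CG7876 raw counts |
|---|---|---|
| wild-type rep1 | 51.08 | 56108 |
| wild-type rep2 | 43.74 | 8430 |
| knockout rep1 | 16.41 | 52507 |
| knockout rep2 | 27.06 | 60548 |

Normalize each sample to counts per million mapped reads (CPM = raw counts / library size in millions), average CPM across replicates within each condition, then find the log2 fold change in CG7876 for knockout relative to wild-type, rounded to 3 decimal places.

2.074

CPM(wild-type rep1) = 56108 / 51.08 = 1098.4338
CPM(wild-type rep2) = 8430 / 43.74 = 192.7298
CPM(knockout rep1) = 52507 / 16.41 = 3199.6953
CPM(knockout rep2) = 60548 / 27.06 = 2237.5462
mean CPM(wild-type) = 645.5818; mean CPM(knockout) = 2718.6208
Fold change = 2718.6208 / 645.5818 = 4.21112
log2(4.21112) = 2.0742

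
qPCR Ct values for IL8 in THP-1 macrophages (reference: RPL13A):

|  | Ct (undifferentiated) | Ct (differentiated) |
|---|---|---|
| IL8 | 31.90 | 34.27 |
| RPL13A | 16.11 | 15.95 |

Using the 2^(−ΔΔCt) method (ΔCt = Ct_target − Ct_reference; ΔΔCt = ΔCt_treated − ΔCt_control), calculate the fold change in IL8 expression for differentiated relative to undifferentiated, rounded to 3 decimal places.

ΔCt(undifferentiated) = 31.900 − 16.110 = 15.790
ΔCt(differentiated) = 34.270 − 15.950 = 18.320
ΔΔCt = 18.320 − 15.790 = 2.530
Fold change = 2^(−2.530) = 0.1731

0.173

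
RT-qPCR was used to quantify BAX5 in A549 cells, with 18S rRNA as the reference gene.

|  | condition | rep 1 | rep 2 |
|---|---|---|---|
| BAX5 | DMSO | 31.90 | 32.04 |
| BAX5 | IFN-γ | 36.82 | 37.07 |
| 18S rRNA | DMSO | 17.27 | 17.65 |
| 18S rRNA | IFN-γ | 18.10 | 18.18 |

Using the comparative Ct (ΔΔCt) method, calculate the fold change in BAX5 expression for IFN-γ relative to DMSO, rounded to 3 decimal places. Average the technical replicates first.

0.051

Mean Ct: BAX5 DMSO 31.970; BAX5 IFN-γ 36.945; 18S rRNA DMSO 17.460; 18S rRNA IFN-γ 18.140
ΔCt(DMSO) = 31.970 − 17.460 = 14.510
ΔCt(IFN-γ) = 36.945 − 18.140 = 18.805
ΔΔCt = 18.805 − 14.510 = 4.295
Fold change = 2^(−4.295) = 0.0509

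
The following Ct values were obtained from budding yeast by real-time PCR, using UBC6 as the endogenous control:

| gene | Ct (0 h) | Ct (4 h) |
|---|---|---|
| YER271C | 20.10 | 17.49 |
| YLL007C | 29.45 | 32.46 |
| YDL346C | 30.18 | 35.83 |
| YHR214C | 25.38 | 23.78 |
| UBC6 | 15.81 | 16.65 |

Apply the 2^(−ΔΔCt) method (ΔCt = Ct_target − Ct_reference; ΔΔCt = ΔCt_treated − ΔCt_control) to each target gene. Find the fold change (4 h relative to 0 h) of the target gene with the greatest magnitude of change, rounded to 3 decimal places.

0.036

YER271C: ΔΔCt = (17.49−16.65) − (20.10−15.81) = 0.84 − 4.29 = -3.45; fold change = 2^3.45 = 10.928
YLL007C: ΔΔCt = (32.46−16.65) − (29.45−15.81) = 15.81 − 13.64 = 2.17; fold change = 2^-2.17 = 0.222
YDL346C: ΔΔCt = (35.83−16.65) − (30.18−15.81) = 19.18 − 14.37 = 4.81; fold change = 2^-4.81 = 0.036
YHR214C: ΔΔCt = (23.78−16.65) − (25.38−15.81) = 7.13 − 9.57 = -2.44; fold change = 2^2.44 = 5.426
YDL346C has the largest |ΔΔCt| = 4.81.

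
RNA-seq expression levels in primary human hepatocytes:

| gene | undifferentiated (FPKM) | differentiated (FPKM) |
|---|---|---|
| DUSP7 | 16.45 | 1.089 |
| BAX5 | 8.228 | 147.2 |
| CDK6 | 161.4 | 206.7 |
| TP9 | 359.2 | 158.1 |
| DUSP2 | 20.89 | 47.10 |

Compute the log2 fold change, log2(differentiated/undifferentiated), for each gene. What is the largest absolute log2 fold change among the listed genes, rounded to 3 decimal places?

4.161

log2(1.089/16.45) = -3.917  (DUSP7)
log2(147.2/8.228) = 4.161  (BAX5)
log2(206.7/161.4) = 0.357  (CDK6)
log2(158.1/359.2) = -1.184  (TP9)
log2(47.10/20.89) = 1.173  (DUSP2)
The largest magnitude belongs to BAX5.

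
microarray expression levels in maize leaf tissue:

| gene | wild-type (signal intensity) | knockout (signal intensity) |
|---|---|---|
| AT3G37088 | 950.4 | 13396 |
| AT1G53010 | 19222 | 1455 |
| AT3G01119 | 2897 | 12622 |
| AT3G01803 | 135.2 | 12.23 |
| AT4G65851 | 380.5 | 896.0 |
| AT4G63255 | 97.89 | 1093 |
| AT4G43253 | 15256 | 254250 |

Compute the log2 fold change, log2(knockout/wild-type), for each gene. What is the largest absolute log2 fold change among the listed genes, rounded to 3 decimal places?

log2(13396/950.4) = 3.817  (AT3G37088)
log2(1455/19222) = -3.724  (AT1G53010)
log2(12622/2897) = 2.123  (AT3G01119)
log2(12.23/135.2) = -3.467  (AT3G01803)
log2(896.0/380.5) = 1.236  (AT4G65851)
log2(1093/97.89) = 3.481  (AT4G63255)
log2(254250/15256) = 4.059  (AT4G43253)
The largest magnitude belongs to AT4G43253.

4.059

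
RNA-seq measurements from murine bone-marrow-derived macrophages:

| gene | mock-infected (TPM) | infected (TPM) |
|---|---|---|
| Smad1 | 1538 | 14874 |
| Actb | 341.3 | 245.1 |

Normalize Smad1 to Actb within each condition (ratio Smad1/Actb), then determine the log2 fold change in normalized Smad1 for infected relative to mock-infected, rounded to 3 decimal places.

3.751

Smad1/Actb (mock-infected) = 1538 / 341.3 = 4.5063
Smad1/Actb (infected) = 14874 / 245.1 = 60.685
Fold change = 60.685 / 4.5063 = 13.4668
log2(13.4668) = 3.7513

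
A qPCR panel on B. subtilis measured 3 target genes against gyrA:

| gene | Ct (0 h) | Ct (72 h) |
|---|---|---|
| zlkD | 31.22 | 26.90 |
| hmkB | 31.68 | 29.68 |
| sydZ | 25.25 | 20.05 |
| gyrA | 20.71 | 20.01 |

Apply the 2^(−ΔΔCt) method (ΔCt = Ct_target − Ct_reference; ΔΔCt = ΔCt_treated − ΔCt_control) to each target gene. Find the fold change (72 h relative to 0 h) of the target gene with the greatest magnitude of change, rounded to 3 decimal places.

22.627

zlkD: ΔΔCt = (26.90−20.01) − (31.22−20.71) = 6.89 − 10.51 = -3.62; fold change = 2^3.62 = 12.295
hmkB: ΔΔCt = (29.68−20.01) − (31.68−20.71) = 9.67 − 10.97 = -1.30; fold change = 2^1.30 = 2.462
sydZ: ΔΔCt = (20.05−20.01) − (25.25−20.71) = 0.04 − 4.54 = -4.50; fold change = 2^4.50 = 22.627
sydZ has the largest |ΔΔCt| = 4.50.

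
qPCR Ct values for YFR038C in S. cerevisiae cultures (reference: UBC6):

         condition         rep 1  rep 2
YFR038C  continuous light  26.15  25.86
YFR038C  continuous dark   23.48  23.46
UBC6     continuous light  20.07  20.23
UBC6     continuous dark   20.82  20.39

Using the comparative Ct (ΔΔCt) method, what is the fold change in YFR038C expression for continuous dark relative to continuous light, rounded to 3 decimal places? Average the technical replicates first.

Mean Ct: YFR038C continuous light 26.005; YFR038C continuous dark 23.470; UBC6 continuous light 20.150; UBC6 continuous dark 20.605
ΔCt(continuous light) = 26.005 − 20.150 = 5.855
ΔCt(continuous dark) = 23.470 − 20.605 = 2.865
ΔΔCt = 2.865 − 5.855 = -2.990
Fold change = 2^(−(-2.990)) = 2^2.990 = 7.9447

7.945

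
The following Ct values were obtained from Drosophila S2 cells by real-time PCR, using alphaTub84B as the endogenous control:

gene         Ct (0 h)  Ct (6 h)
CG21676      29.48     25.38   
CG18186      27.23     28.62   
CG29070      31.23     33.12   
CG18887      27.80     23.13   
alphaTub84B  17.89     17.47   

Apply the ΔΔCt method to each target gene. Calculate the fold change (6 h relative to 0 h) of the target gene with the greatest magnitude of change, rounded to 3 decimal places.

19.027

CG21676: ΔΔCt = (25.38−17.47) − (29.48−17.89) = 7.91 − 11.59 = -3.68; fold change = 2^3.68 = 12.817
CG18186: ΔΔCt = (28.62−17.47) − (27.23−17.89) = 11.15 − 9.34 = 1.81; fold change = 2^-1.81 = 0.285
CG29070: ΔΔCt = (33.12−17.47) − (31.23−17.89) = 15.65 − 13.34 = 2.31; fold change = 2^-2.31 = 0.202
CG18887: ΔΔCt = (23.13−17.47) − (27.80−17.89) = 5.66 − 9.91 = -4.25; fold change = 2^4.25 = 19.027
CG18887 has the largest |ΔΔCt| = 4.25.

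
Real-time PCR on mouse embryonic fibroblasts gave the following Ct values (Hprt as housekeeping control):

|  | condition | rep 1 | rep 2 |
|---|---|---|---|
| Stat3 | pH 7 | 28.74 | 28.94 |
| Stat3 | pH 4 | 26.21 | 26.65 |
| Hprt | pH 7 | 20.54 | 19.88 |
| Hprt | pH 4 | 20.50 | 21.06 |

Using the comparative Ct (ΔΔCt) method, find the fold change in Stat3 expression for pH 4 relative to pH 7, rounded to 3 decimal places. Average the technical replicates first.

Mean Ct: Stat3 pH 7 28.840; Stat3 pH 4 26.430; Hprt pH 7 20.210; Hprt pH 4 20.780
ΔCt(pH 7) = 28.840 − 20.210 = 8.630
ΔCt(pH 4) = 26.430 − 20.780 = 5.650
ΔΔCt = 5.650 − 8.630 = -2.980
Fold change = 2^(−(-2.980)) = 2^2.980 = 7.8899

7.890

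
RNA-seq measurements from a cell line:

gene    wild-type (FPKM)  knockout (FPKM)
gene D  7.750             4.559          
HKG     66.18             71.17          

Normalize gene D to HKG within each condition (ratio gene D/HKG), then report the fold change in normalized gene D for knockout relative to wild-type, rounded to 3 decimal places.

gene D/HKG (wild-type) = 7.750 / 66.18 = 0.1171
gene D/HKG (knockout) = 4.559 / 71.17 = 0.064058
Fold change = 0.064058 / 0.1171 = 0.5470

0.547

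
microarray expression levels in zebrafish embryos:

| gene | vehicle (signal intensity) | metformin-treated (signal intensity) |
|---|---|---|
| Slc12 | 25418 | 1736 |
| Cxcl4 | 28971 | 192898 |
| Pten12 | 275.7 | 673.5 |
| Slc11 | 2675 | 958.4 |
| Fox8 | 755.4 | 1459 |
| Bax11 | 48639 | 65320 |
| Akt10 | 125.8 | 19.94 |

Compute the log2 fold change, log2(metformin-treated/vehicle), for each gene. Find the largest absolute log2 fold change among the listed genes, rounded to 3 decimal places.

3.872

log2(1736/25418) = -3.872  (Slc12)
log2(192898/28971) = 2.735  (Cxcl4)
log2(673.5/275.7) = 1.289  (Pten12)
log2(958.4/2675) = -1.481  (Slc11)
log2(1459/755.4) = 0.950  (Fox8)
log2(65320/48639) = 0.425  (Bax11)
log2(19.94/125.8) = -2.657  (Akt10)
The largest magnitude belongs to Slc12.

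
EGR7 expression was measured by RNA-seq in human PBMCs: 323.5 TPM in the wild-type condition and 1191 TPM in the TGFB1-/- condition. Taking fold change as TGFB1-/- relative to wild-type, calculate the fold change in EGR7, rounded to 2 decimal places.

3.68

Fold change = 1191 / 323.5 = 3.682
EGR7 is upregulated.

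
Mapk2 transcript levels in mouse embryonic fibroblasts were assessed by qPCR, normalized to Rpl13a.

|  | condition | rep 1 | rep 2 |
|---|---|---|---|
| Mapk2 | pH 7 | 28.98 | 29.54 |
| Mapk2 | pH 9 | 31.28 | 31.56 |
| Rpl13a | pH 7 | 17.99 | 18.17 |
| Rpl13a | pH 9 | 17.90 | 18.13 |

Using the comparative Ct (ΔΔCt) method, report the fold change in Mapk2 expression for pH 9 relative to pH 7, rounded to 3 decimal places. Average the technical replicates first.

0.214

Mean Ct: Mapk2 pH 7 29.260; Mapk2 pH 9 31.420; Rpl13a pH 7 18.080; Rpl13a pH 9 18.015
ΔCt(pH 7) = 29.260 − 18.080 = 11.180
ΔCt(pH 9) = 31.420 − 18.015 = 13.405
ΔΔCt = 13.405 − 11.180 = 2.225
Fold change = 2^(−2.225) = 0.2139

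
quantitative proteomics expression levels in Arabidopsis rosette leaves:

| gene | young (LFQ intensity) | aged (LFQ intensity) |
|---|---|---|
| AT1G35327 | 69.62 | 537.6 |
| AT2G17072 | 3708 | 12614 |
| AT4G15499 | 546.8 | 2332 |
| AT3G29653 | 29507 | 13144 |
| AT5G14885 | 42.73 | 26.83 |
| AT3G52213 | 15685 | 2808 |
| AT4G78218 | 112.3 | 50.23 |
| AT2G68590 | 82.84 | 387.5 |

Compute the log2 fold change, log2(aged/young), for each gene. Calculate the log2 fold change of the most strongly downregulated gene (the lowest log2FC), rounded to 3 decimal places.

-2.482

log2(537.6/69.62) = 2.949  (AT1G35327)
log2(12614/3708) = 1.766  (AT2G17072)
log2(2332/546.8) = 2.092  (AT4G15499)
log2(13144/29507) = -1.167  (AT3G29653)
log2(26.83/42.73) = -0.671  (AT5G14885)
log2(2808/15685) = -2.482  (AT3G52213)
log2(50.23/112.3) = -1.161  (AT4G78218)
log2(387.5/82.84) = 2.226  (AT2G68590)
AT3G52213 is most strongly downregulated.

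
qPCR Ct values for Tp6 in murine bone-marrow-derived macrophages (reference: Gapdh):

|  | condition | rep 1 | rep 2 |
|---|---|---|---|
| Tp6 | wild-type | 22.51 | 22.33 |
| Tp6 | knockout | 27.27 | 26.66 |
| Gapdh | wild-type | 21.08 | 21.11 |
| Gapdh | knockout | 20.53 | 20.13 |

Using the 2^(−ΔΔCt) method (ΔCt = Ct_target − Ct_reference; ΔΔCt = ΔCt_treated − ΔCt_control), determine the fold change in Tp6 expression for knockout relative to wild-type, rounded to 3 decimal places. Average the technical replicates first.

0.025

Mean Ct: Tp6 wild-type 22.420; Tp6 knockout 26.965; Gapdh wild-type 21.095; Gapdh knockout 20.330
ΔCt(wild-type) = 22.420 − 21.095 = 1.325
ΔCt(knockout) = 26.965 − 20.330 = 6.635
ΔΔCt = 6.635 − 1.325 = 5.310
Fold change = 2^(−5.310) = 0.0252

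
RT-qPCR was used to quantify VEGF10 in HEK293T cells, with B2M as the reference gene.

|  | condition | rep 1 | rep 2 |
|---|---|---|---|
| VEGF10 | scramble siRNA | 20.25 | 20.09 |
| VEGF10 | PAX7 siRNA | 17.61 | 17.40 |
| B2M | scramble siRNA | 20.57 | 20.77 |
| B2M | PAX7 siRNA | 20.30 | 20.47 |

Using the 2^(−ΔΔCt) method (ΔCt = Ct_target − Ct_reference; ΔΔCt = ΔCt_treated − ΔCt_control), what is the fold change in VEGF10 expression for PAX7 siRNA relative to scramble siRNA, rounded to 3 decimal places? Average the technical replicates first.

5.205

Mean Ct: VEGF10 scramble siRNA 20.170; VEGF10 PAX7 siRNA 17.505; B2M scramble siRNA 20.670; B2M PAX7 siRNA 20.385
ΔCt(scramble siRNA) = 20.170 − 20.670 = -0.500
ΔCt(PAX7 siRNA) = 17.505 − 20.385 = -2.880
ΔΔCt = -2.880 − (-0.500) = -2.380
Fold change = 2^(−(-2.380)) = 2^2.380 = 5.2054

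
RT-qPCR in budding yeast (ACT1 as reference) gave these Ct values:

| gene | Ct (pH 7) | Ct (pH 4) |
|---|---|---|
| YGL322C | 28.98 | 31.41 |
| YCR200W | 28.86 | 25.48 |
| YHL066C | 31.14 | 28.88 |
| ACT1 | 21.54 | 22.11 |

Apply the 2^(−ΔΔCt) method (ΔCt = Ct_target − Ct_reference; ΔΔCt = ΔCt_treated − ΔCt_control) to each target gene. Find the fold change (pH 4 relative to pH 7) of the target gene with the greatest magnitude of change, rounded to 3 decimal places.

15.455

YGL322C: ΔΔCt = (31.41−22.11) − (28.98−21.54) = 9.30 − 7.44 = 1.86; fold change = 2^-1.86 = 0.275
YCR200W: ΔΔCt = (25.48−22.11) − (28.86−21.54) = 3.37 − 7.32 = -3.95; fold change = 2^3.95 = 15.455
YHL066C: ΔΔCt = (28.88−22.11) − (31.14−21.54) = 6.77 − 9.60 = -2.83; fold change = 2^2.83 = 7.111
YCR200W has the largest |ΔΔCt| = 3.95.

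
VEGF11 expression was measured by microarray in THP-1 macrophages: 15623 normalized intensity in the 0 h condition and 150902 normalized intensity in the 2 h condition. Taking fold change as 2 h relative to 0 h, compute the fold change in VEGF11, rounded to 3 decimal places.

9.659

Fold change = 150902 / 15623 = 9.6590
VEGF11 is upregulated.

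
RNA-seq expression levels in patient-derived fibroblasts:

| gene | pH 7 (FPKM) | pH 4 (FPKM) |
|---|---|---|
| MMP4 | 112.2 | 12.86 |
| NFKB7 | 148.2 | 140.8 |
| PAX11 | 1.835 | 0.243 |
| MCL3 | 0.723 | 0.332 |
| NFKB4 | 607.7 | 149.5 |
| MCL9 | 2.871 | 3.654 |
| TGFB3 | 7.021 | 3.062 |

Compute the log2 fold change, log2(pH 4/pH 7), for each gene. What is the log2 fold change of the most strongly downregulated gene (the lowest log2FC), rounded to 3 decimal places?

-3.125

log2(12.86/112.2) = -3.125  (MMP4)
log2(140.8/148.2) = -0.074  (NFKB7)
log2(0.243/1.835) = -2.917  (PAX11)
log2(0.332/0.723) = -1.123  (MCL3)
log2(149.5/607.7) = -2.023  (NFKB4)
log2(3.654/2.871) = 0.348  (MCL9)
log2(3.062/7.021) = -1.197  (TGFB3)
MMP4 is most strongly downregulated.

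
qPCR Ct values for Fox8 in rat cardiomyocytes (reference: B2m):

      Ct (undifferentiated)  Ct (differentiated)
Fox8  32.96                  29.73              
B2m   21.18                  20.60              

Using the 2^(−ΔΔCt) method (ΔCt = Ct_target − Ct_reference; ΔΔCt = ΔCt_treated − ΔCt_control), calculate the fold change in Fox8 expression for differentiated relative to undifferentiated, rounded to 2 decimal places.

ΔCt(undifferentiated) = 32.960 − 21.180 = 11.780
ΔCt(differentiated) = 29.730 − 20.600 = 9.130
ΔΔCt = 9.130 − 11.780 = -2.650
Fold change = 2^(−(-2.650)) = 2^2.650 = 6.277

6.28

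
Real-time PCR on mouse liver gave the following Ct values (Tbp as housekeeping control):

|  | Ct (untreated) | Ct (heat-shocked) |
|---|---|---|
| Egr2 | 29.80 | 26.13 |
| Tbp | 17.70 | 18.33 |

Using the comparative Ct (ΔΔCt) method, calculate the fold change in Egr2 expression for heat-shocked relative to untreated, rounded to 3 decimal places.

ΔCt(untreated) = 29.800 − 17.700 = 12.100
ΔCt(heat-shocked) = 26.130 − 18.330 = 7.800
ΔΔCt = 7.800 − 12.100 = -4.300
Fold change = 2^(−(-4.300)) = 2^4.300 = 19.6983

19.698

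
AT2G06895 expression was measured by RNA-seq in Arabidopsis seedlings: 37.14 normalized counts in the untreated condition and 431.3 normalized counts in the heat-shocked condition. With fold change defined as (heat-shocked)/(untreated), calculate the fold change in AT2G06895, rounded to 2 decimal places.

Fold change = 431.3 / 37.14 = 11.613
AT2G06895 is upregulated.

11.61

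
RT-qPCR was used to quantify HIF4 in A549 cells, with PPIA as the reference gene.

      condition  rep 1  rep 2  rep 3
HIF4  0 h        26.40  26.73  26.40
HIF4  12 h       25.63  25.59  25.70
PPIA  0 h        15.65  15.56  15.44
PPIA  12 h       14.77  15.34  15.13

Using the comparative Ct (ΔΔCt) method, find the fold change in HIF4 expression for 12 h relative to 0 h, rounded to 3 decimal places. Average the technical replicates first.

Mean Ct: HIF4 0 h 26.510; HIF4 12 h 25.640; PPIA 0 h 15.550; PPIA 12 h 15.080
ΔCt(0 h) = 26.510 − 15.550 = 10.960
ΔCt(12 h) = 25.640 − 15.080 = 10.560
ΔΔCt = 10.560 − 10.960 = -0.400
Fold change = 2^(−(-0.400)) = 2^0.400 = 1.3195

1.320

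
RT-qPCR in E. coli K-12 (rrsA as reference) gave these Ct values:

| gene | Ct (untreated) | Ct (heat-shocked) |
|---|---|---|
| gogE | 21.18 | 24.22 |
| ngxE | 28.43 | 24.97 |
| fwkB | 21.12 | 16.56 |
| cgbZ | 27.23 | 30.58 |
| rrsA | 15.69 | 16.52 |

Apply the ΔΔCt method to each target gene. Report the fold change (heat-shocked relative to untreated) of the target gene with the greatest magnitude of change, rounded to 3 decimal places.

41.933

gogE: ΔΔCt = (24.22−16.52) − (21.18−15.69) = 7.70 − 5.49 = 2.21; fold change = 2^-2.21 = 0.216
ngxE: ΔΔCt = (24.97−16.52) − (28.43−15.69) = 8.45 − 12.74 = -4.29; fold change = 2^4.29 = 19.562
fwkB: ΔΔCt = (16.56−16.52) − (21.12−15.69) = 0.04 − 5.43 = -5.39; fold change = 2^5.39 = 41.933
cgbZ: ΔΔCt = (30.58−16.52) − (27.23−15.69) = 14.06 − 11.54 = 2.52; fold change = 2^-2.52 = 0.174
fwkB has the largest |ΔΔCt| = 5.39.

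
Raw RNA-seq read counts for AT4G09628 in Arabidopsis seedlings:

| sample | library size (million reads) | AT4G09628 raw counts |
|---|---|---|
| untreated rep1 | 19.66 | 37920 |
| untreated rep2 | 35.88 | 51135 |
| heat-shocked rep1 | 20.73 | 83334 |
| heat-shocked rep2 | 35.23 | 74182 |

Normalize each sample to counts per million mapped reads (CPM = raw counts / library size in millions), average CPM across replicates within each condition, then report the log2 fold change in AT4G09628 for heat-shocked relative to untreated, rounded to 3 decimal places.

0.869

CPM(untreated rep1) = 37920 / 19.66 = 1928.7894
CPM(untreated rep2) = 51135 / 35.88 = 1425.1672
CPM(heat-shocked rep1) = 83334 / 20.73 = 4019.9711
CPM(heat-shocked rep2) = 74182 / 35.23 = 2105.6486
mean CPM(untreated) = 1676.9783; mean CPM(heat-shocked) = 3062.8098
Fold change = 3062.8098 / 1676.9783 = 1.82639
log2(1.82639) = 0.8690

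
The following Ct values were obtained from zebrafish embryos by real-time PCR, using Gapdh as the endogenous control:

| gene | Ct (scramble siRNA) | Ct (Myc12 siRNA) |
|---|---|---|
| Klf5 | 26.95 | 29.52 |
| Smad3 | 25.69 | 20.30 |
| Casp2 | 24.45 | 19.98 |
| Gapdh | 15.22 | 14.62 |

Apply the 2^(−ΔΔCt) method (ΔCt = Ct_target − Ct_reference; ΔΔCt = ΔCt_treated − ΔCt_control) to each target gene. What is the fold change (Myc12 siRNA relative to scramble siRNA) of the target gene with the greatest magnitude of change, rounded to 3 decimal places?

27.665

Klf5: ΔΔCt = (29.52−14.62) − (26.95−15.22) = 14.90 − 11.73 = 3.17; fold change = 2^-3.17 = 0.111
Smad3: ΔΔCt = (20.30−14.62) − (25.69−15.22) = 5.68 − 10.47 = -4.79; fold change = 2^4.79 = 27.665
Casp2: ΔΔCt = (19.98−14.62) − (24.45−15.22) = 5.36 − 9.23 = -3.87; fold change = 2^3.87 = 14.621
Smad3 has the largest |ΔΔCt| = 4.79.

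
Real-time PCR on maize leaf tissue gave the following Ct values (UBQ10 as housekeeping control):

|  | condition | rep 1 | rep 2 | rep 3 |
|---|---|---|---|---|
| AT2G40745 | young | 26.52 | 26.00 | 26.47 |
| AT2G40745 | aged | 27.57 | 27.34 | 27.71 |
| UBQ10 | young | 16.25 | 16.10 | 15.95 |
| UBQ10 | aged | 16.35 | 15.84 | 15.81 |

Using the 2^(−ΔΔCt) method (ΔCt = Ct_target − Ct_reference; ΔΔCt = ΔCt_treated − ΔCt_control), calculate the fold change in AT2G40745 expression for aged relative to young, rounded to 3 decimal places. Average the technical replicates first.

0.403

Mean Ct: AT2G40745 young 26.330; AT2G40745 aged 27.540; UBQ10 young 16.100; UBQ10 aged 16.000
ΔCt(young) = 26.330 − 16.100 = 10.230
ΔCt(aged) = 27.540 − 16.000 = 11.540
ΔΔCt = 11.540 − 10.230 = 1.310
Fold change = 2^(−1.310) = 0.4033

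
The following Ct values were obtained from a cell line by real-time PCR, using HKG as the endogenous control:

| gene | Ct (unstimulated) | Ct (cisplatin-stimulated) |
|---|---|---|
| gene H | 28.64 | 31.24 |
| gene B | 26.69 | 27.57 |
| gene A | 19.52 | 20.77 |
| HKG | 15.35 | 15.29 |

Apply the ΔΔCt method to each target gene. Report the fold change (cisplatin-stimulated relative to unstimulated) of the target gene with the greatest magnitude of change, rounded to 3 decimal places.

gene H: ΔΔCt = (31.24−15.29) − (28.64−15.35) = 15.95 − 13.29 = 2.66; fold change = 2^-2.66 = 0.158
gene B: ΔΔCt = (27.57−15.29) − (26.69−15.35) = 12.28 − 11.34 = 0.94; fold change = 2^-0.94 = 0.521
gene A: ΔΔCt = (20.77−15.29) − (19.52−15.35) = 5.48 − 4.17 = 1.31; fold change = 2^-1.31 = 0.403
gene H has the largest |ΔΔCt| = 2.66.

0.158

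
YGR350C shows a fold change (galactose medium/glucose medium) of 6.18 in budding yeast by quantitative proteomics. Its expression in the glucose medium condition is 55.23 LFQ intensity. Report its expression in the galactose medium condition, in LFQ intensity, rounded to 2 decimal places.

galactose medium expression = 55.23 × 6.18 = 341.32

341.32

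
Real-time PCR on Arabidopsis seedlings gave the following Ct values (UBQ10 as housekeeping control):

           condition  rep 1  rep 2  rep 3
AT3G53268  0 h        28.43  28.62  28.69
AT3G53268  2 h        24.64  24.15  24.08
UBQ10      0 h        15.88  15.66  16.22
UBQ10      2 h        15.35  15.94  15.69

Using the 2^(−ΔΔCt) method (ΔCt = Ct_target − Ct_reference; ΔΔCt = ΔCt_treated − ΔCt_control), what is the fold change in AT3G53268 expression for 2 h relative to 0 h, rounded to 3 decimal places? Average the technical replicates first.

Mean Ct: AT3G53268 0 h 28.580; AT3G53268 2 h 24.290; UBQ10 0 h 15.920; UBQ10 2 h 15.660
ΔCt(0 h) = 28.580 − 15.920 = 12.660
ΔCt(2 h) = 24.290 − 15.660 = 8.630
ΔΔCt = 8.630 − 12.660 = -4.030
Fold change = 2^(−(-4.030)) = 2^4.030 = 16.3362

16.336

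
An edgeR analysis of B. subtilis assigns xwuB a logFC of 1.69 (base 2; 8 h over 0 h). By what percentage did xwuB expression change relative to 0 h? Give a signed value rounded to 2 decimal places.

Fold change = 2^(1.69) = 3.2266
Percent change = (FC − 1) × 100% = (3.2266 − 1) × 100 = 222.66%

222.66%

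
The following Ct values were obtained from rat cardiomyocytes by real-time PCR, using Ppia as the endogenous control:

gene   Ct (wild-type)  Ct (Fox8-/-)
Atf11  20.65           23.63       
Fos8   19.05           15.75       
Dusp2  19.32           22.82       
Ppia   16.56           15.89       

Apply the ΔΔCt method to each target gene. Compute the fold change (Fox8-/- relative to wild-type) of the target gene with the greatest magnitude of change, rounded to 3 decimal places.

0.056

Atf11: ΔΔCt = (23.63−15.89) − (20.65−16.56) = 7.74 − 4.09 = 3.65; fold change = 2^-3.65 = 0.080
Fos8: ΔΔCt = (15.75−15.89) − (19.05−16.56) = -0.14 − 2.49 = -2.63; fold change = 2^2.63 = 6.190
Dusp2: ΔΔCt = (22.82−15.89) − (19.32−16.56) = 6.93 − 2.76 = 4.17; fold change = 2^-4.17 = 0.056
Dusp2 has the largest |ΔΔCt| = 4.17.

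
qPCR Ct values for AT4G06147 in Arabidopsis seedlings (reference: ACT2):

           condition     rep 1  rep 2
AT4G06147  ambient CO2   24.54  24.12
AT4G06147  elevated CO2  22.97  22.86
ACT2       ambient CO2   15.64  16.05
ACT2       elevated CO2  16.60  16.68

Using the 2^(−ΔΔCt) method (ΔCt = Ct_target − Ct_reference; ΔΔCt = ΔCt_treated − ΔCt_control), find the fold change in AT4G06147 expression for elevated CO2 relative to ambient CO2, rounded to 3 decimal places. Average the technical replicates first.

Mean Ct: AT4G06147 ambient CO2 24.330; AT4G06147 elevated CO2 22.915; ACT2 ambient CO2 15.845; ACT2 elevated CO2 16.640
ΔCt(ambient CO2) = 24.330 − 15.845 = 8.485
ΔCt(elevated CO2) = 22.915 − 16.640 = 6.275
ΔΔCt = 6.275 − 8.485 = -2.210
Fold change = 2^(−(-2.210)) = 2^2.210 = 4.6268

4.627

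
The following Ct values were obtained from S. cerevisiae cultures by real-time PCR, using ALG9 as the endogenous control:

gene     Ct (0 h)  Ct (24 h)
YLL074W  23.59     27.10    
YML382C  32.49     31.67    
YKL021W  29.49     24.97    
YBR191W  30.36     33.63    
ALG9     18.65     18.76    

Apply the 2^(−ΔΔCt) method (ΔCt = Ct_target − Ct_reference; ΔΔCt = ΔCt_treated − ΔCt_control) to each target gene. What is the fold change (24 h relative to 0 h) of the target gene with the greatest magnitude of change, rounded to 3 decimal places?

YLL074W: ΔΔCt = (27.10−18.76) − (23.59−18.65) = 8.34 − 4.94 = 3.40; fold change = 2^-3.40 = 0.095
YML382C: ΔΔCt = (31.67−18.76) − (32.49−18.65) = 12.91 − 13.84 = -0.93; fold change = 2^0.93 = 1.905
YKL021W: ΔΔCt = (24.97−18.76) − (29.49−18.65) = 6.21 − 10.84 = -4.63; fold change = 2^4.63 = 24.761
YBR191W: ΔΔCt = (33.63−18.76) − (30.36−18.65) = 14.87 − 11.71 = 3.16; fold change = 2^-3.16 = 0.112
YKL021W has the largest |ΔΔCt| = 4.63.

24.761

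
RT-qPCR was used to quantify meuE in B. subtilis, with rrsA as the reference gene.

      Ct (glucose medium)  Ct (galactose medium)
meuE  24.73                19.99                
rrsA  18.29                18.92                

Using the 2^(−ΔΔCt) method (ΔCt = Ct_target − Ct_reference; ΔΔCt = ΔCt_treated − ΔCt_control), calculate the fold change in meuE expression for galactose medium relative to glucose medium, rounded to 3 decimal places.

ΔCt(glucose medium) = 24.730 − 18.290 = 6.440
ΔCt(galactose medium) = 19.990 − 18.920 = 1.070
ΔΔCt = 1.070 − 6.440 = -5.370
Fold change = 2^(−(-5.370)) = 2^5.370 = 41.3553

41.355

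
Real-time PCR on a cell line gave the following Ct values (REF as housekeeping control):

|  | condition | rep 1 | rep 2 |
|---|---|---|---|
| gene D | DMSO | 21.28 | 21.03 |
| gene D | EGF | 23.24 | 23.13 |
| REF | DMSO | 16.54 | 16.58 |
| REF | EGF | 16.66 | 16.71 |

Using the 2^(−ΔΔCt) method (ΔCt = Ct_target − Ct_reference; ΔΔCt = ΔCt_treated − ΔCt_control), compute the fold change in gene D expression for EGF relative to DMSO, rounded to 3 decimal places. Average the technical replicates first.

0.267

Mean Ct: gene D DMSO 21.155; gene D EGF 23.185; REF DMSO 16.560; REF EGF 16.685
ΔCt(DMSO) = 21.155 − 16.560 = 4.595
ΔCt(EGF) = 23.185 − 16.685 = 6.500
ΔΔCt = 6.500 − 4.595 = 1.905
Fold change = 2^(−1.905) = 0.2670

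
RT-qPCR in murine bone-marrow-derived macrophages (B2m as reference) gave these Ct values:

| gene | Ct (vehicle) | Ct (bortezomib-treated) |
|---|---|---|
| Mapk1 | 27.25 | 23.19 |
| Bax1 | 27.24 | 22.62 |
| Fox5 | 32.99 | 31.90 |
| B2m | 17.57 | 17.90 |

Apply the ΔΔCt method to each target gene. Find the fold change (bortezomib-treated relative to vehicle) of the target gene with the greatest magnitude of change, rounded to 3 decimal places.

30.910

Mapk1: ΔΔCt = (23.19−17.90) − (27.25−17.57) = 5.29 − 9.68 = -4.39; fold change = 2^4.39 = 20.966
Bax1: ΔΔCt = (22.62−17.90) − (27.24−17.57) = 4.72 − 9.67 = -4.95; fold change = 2^4.95 = 30.910
Fox5: ΔΔCt = (31.90−17.90) − (32.99−17.57) = 14.00 − 15.42 = -1.42; fold change = 2^1.42 = 2.676
Bax1 has the largest |ΔΔCt| = 4.95.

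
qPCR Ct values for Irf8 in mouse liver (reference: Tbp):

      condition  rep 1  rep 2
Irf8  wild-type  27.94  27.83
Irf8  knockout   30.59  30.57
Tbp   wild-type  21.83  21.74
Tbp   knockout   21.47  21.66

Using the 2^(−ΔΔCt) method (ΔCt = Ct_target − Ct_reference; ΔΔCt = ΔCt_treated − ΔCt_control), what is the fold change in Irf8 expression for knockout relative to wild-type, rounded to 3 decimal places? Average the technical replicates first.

0.133

Mean Ct: Irf8 wild-type 27.885; Irf8 knockout 30.580; Tbp wild-type 21.785; Tbp knockout 21.565
ΔCt(wild-type) = 27.885 − 21.785 = 6.100
ΔCt(knockout) = 30.580 − 21.565 = 9.015
ΔΔCt = 9.015 − 6.100 = 2.915
Fold change = 2^(−2.915) = 0.1326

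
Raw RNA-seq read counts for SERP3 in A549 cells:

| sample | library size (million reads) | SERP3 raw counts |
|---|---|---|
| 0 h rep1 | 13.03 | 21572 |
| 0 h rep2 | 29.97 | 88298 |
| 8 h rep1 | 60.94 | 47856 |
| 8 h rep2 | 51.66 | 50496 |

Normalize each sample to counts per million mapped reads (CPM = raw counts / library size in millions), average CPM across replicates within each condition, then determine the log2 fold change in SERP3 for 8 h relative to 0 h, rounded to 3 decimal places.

CPM(0 h rep1) = 21572 / 13.03 = 1655.5641
CPM(0 h rep2) = 88298 / 29.97 = 2946.2129
CPM(8 h rep1) = 47856 / 60.94 = 785.2970
CPM(8 h rep2) = 50496 / 51.66 = 977.4681
mean CPM(0 h) = 2300.8885; mean CPM(8 h) = 881.3825
Fold change = 881.3825 / 2300.8885 = 0.38306
log2(0.38306) = -1.3844

-1.384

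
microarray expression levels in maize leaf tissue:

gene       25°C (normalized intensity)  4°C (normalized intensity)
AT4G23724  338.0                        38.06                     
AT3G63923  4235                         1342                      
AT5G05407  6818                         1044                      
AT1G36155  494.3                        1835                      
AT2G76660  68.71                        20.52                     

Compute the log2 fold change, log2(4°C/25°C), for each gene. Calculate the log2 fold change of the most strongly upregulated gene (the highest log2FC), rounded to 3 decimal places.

log2(38.06/338.0) = -3.151  (AT4G23724)
log2(1342/4235) = -1.658  (AT3G63923)
log2(1044/6818) = -2.707  (AT5G05407)
log2(1835/494.3) = 1.892  (AT1G36155)
log2(20.52/68.71) = -1.743  (AT2G76660)
AT1G36155 is most strongly upregulated.

1.892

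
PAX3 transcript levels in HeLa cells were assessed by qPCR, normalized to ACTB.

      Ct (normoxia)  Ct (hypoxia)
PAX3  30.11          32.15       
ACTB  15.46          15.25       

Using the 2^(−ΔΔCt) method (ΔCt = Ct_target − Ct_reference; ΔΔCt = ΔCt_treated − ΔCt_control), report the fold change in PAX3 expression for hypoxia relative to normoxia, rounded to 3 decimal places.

ΔCt(normoxia) = 30.110 − 15.460 = 14.650
ΔCt(hypoxia) = 32.150 − 15.250 = 16.900
ΔΔCt = 16.900 − 14.650 = 2.250
Fold change = 2^(−2.250) = 0.2102

0.210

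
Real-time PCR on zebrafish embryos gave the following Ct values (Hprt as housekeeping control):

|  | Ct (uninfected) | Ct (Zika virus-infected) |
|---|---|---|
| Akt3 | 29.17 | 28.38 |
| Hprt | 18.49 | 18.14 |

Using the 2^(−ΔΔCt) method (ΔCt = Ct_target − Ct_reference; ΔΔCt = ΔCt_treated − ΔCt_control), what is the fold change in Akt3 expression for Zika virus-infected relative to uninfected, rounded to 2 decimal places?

ΔCt(uninfected) = 29.170 − 18.490 = 10.680
ΔCt(Zika virus-infected) = 28.380 − 18.140 = 10.240
ΔΔCt = 10.240 − 10.680 = -0.440
Fold change = 2^(−(-0.440)) = 2^0.440 = 1.357

1.36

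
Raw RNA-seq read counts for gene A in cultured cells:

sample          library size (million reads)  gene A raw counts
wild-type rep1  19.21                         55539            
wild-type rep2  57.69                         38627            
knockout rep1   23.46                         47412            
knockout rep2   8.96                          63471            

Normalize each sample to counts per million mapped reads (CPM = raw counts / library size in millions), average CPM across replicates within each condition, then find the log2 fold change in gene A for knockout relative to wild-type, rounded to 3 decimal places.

CPM(wild-type rep1) = 55539 / 19.21 = 2891.1504
CPM(wild-type rep2) = 38627 / 57.69 = 669.5614
CPM(knockout rep1) = 47412 / 23.46 = 2020.9719
CPM(knockout rep2) = 63471 / 8.96 = 7083.8170
mean CPM(wild-type) = 1780.3559; mean CPM(knockout) = 4552.3944
Fold change = 4552.3944 / 1780.3559 = 2.55701
log2(2.55701) = 1.3545

1.354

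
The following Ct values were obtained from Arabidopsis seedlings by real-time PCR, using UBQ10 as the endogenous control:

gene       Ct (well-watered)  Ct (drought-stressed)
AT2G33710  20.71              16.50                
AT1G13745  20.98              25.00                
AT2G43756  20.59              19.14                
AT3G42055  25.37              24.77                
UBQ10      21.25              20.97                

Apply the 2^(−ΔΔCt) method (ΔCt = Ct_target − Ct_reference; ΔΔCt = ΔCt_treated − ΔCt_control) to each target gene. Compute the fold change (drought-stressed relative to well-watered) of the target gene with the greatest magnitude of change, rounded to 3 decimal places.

0.051

AT2G33710: ΔΔCt = (16.50−20.97) − (20.71−21.25) = -4.47 − (-0.54) = -3.93; fold change = 2^3.93 = 15.242
AT1G13745: ΔΔCt = (25.00−20.97) − (20.98−21.25) = 4.03 − (-0.27) = 4.30; fold change = 2^-4.30 = 0.051
AT2G43756: ΔΔCt = (19.14−20.97) − (20.59−21.25) = -1.83 − (-0.66) = -1.17; fold change = 2^1.17 = 2.250
AT3G42055: ΔΔCt = (24.77−20.97) − (25.37−21.25) = 3.80 − 4.12 = -0.32; fold change = 2^0.32 = 1.248
AT1G13745 has the largest |ΔΔCt| = 4.30.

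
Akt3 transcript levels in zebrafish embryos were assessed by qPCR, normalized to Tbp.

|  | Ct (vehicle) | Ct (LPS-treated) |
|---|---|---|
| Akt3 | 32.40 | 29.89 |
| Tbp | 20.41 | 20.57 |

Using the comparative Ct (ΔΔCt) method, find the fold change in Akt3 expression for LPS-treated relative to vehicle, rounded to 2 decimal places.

6.36

ΔCt(vehicle) = 32.400 − 20.410 = 11.990
ΔCt(LPS-treated) = 29.890 − 20.570 = 9.320
ΔΔCt = 9.320 − 11.990 = -2.670
Fold change = 2^(−(-2.670)) = 2^2.670 = 6.364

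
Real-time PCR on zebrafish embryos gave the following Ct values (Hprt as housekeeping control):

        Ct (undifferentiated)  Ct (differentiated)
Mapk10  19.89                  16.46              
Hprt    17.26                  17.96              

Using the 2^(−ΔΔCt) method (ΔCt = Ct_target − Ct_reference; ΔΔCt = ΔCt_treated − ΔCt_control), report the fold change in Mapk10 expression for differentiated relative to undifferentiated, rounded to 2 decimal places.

ΔCt(undifferentiated) = 19.890 − 17.260 = 2.630
ΔCt(differentiated) = 16.460 − 17.960 = -1.500
ΔΔCt = -1.500 − 2.630 = -4.130
Fold change = 2^(−(-4.130)) = 2^4.130 = 17.509

17.51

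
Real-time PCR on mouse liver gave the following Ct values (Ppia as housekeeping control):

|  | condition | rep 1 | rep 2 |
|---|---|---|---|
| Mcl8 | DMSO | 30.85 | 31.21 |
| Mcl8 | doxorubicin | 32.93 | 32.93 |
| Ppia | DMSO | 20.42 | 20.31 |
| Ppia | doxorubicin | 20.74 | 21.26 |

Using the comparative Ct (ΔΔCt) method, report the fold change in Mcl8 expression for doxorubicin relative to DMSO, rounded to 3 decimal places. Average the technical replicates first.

Mean Ct: Mcl8 DMSO 31.030; Mcl8 doxorubicin 32.930; Ppia DMSO 20.365; Ppia doxorubicin 21.000
ΔCt(DMSO) = 31.030 − 20.365 = 10.665
ΔCt(doxorubicin) = 32.930 − 21.000 = 11.930
ΔΔCt = 11.930 − 10.665 = 1.265
Fold change = 2^(−1.265) = 0.4161

0.416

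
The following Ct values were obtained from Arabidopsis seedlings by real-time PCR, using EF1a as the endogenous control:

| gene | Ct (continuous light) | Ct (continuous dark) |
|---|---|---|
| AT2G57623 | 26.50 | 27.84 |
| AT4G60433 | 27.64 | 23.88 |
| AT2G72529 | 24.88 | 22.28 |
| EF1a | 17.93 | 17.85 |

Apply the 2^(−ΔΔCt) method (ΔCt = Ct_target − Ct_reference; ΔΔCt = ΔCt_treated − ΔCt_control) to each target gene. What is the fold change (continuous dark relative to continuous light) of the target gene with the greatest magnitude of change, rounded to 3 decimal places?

AT2G57623: ΔΔCt = (27.84−17.85) − (26.50−17.93) = 9.99 − 8.57 = 1.42; fold change = 2^-1.42 = 0.374
AT4G60433: ΔΔCt = (23.88−17.85) − (27.64−17.93) = 6.03 − 9.71 = -3.68; fold change = 2^3.68 = 12.817
AT2G72529: ΔΔCt = (22.28−17.85) − (24.88−17.93) = 4.43 − 6.95 = -2.52; fold change = 2^2.52 = 5.736
AT4G60433 has the largest |ΔΔCt| = 3.68.

12.817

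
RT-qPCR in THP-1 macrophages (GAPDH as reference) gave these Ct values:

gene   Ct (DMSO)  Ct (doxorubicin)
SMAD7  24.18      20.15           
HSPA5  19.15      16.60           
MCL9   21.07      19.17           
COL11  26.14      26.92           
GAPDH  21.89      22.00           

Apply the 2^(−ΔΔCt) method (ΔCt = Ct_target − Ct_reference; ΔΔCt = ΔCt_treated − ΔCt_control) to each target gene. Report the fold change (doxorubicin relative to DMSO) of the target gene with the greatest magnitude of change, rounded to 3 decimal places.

SMAD7: ΔΔCt = (20.15−22.00) − (24.18−21.89) = -1.85 − 2.29 = -4.14; fold change = 2^4.14 = 17.630
HSPA5: ΔΔCt = (16.60−22.00) − (19.15−21.89) = -5.40 − (-2.74) = -2.66; fold change = 2^2.66 = 6.320
MCL9: ΔΔCt = (19.17−22.00) − (21.07−21.89) = -2.83 − (-0.82) = -2.01; fold change = 2^2.01 = 4.028
COL11: ΔΔCt = (26.92−22.00) − (26.14−21.89) = 4.92 − 4.25 = 0.67; fold change = 2^-0.67 = 0.629
SMAD7 has the largest |ΔΔCt| = 4.14.

17.630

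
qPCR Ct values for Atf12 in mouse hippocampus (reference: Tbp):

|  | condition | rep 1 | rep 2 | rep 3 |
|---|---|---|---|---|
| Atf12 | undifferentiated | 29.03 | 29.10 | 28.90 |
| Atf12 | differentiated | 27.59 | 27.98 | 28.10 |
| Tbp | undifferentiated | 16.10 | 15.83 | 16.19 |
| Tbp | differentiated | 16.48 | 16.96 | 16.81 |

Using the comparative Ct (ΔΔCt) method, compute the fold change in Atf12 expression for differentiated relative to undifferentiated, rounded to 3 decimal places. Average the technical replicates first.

3.555

Mean Ct: Atf12 undifferentiated 29.010; Atf12 differentiated 27.890; Tbp undifferentiated 16.040; Tbp differentiated 16.750
ΔCt(undifferentiated) = 29.010 − 16.040 = 12.970
ΔCt(differentiated) = 27.890 − 16.750 = 11.140
ΔΔCt = 11.140 − 12.970 = -1.830
Fold change = 2^(−(-1.830)) = 2^1.830 = 3.5554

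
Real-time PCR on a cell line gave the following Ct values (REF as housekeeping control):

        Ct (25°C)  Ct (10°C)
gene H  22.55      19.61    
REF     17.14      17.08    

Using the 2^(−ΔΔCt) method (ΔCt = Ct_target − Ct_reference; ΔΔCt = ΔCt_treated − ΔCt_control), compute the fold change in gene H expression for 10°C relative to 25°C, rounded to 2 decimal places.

7.36

ΔCt(25°C) = 22.550 − 17.140 = 5.410
ΔCt(10°C) = 19.610 − 17.080 = 2.530
ΔΔCt = 2.530 − 5.410 = -2.880
Fold change = 2^(−(-2.880)) = 2^2.880 = 7.362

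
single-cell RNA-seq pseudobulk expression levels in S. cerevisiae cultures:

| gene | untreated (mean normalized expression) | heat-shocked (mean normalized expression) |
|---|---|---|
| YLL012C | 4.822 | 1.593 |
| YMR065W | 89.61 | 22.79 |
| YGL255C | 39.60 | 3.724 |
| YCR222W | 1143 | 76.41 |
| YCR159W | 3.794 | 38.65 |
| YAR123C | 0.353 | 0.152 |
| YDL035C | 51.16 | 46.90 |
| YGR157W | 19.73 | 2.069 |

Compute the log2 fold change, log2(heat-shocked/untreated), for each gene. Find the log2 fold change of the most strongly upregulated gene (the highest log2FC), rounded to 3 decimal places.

log2(1.593/4.822) = -1.598  (YLL012C)
log2(22.79/89.61) = -1.975  (YMR065W)
log2(3.724/39.60) = -3.411  (YGL255C)
log2(76.41/1143) = -3.903  (YCR222W)
log2(38.65/3.794) = 3.349  (YCR159W)
log2(0.152/0.353) = -1.216  (YAR123C)
log2(46.90/51.16) = -0.125  (YDL035C)
log2(2.069/19.73) = -3.253  (YGR157W)
YCR159W is most strongly upregulated.

3.349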